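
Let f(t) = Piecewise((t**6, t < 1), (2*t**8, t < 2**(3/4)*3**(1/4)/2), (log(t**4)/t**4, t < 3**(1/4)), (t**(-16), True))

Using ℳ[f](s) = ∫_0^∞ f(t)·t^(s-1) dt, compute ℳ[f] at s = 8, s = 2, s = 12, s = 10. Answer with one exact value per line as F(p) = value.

peel off the power substitution: t**3 on [0, 1); 2*t**4 on [1, sqrt(6)/2); log(t**2)/t**2 on [sqrt(6)/2, sqrt(3)); …
back out the power substitution: t**(3/2) on [0, 1); 2*t**2 on [1, 3/2); log(t)/t on [3/2, 3); …
split f at 1, 2**(3/4)*3**(1/4)/2, 3**(1/4): ℳ[f](s) collects 4 kernel integrals
∫ t**6·t^(s-1) over [0, 1)
∫ over [1, 2**(3/4)*3**(1/4)/2) of 2*t**8·t^(s-1) joins the sum
∫ log(t**4)/t**4·t^(s-1) over [2**(3/4)*3**(1/4)/2, 3**(1/4))
over [3**(1/4), ∞), the kernel integral of t**(-16) enters the sum

F(8) = 1759/8064 + log(6**(3/8))
F(2) = -377*sqrt(3)/1134 - sqrt(3)*log(3)/6 - sqrt(6)*log(2)/6 - 3/40 + sqrt(6)*log(3)/6 + 67*sqrt(6)/120
F(12) = 271/720 + log(54**(9/32))
F(10) = -17*sqrt(3)/54 - sqrt(6)*log(3)/8 - 7/144 + sqrt(6)*log(2)/8 + 35*sqrt(6)/96 + sqrt(3)*log(3)/2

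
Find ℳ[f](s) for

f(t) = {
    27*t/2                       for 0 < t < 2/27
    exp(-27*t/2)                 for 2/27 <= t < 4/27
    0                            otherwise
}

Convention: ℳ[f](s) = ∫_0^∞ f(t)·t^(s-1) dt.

peel off the common scale on t: 9*t/2 on [0, 2/9); exp(-9*t/2) on [2/9, 4/9)
strip the common scale on t: 3*t on [0, 1/3); exp(-3*t) on [1/3, 2/3)
strip the common scale on t: t on [0, 1); exp(-t) on [1, 2)
integrate the 2 segments split at 2/27, then add the results
the [0, 2/27) slice contributes ∫ 27*t/2·t^(s-1) dt
between 2/27 and 4/27 the integrand is exp(-27*t/2)·t^(s-1)

(2/27)**s*((s + 1)*uppergamma(s, 1) - (s + 1)*uppergamma(s, 2) + 1)/(s + 1)
  Re(s) > -1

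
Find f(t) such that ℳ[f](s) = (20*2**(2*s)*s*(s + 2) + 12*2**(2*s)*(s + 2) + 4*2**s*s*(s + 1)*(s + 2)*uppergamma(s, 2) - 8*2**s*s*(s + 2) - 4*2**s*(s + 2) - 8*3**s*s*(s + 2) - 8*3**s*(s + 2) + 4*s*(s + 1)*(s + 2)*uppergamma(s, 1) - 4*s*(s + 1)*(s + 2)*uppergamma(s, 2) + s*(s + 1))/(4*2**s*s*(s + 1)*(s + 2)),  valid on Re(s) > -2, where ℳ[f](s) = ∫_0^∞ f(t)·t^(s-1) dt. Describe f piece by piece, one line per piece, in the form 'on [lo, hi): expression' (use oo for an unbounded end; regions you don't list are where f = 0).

along the cuts 1/2, 1, 3/2, 2, ℳ[f](s) splits into 5 integrals
on [0, 1/2): add ∫ t**2·t^(s-1) dt
segment [1/2, 1) carries exp(-2*t); integrate it
∫ over [1, 3/2) of (t + 1)·t^(s-1) joins the sum
on [3/2, 2): add ∫ (t + 3)·t^(s-1) dt
[2, ∞) adds the kernel integral of exp(-t)

on [0, 1/2): t**2
on [1/2, 1): exp(-2*t)
on [1, 3/2): t + 1
on [3/2, 2): t + 3
on [2, oo): exp(-t)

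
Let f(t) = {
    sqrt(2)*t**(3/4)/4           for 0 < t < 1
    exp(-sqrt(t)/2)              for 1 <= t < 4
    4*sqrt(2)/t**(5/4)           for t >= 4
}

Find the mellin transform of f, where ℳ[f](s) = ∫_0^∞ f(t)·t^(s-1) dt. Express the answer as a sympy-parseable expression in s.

the power substitution comes off first: sqrt(2)*t**(3/2)/4 on [0, 1); exp(-t/2) on [1, 2); 4*sqrt(2)/t**(5/2) on [2, ∞)
invert the common scale on t to get t**(3/2) on [0, 1/2); exp(-t) on [1/2, 1); t**(-5/2) on [1, ∞)
slice at 1, 4, transform all 3 pieces, and sum them
over [0, 1), the kernel integral of sqrt(2)*t**(3/4)/4 enters the sum
segment [1, 4) carries exp(-sqrt(t)/2); integrate it
∫ 4*sqrt(2)/t**(5/4)·t^(s-1) over [4, ∞)

(2*2**(2*s)*(4*s - 5)*(4*s + 3)*uppergamma(2*s, 1/2) - 2*2**(2*s)*(4*s - 5)*(4*s + 3)*uppergamma(2*s, 1) - 4*2**(2*s)*(4*s + 3) + sqrt(2)*(4*s - 5))/((4*s - 5)*(4*s + 3))
  -3/4 < Re(s) < 5/4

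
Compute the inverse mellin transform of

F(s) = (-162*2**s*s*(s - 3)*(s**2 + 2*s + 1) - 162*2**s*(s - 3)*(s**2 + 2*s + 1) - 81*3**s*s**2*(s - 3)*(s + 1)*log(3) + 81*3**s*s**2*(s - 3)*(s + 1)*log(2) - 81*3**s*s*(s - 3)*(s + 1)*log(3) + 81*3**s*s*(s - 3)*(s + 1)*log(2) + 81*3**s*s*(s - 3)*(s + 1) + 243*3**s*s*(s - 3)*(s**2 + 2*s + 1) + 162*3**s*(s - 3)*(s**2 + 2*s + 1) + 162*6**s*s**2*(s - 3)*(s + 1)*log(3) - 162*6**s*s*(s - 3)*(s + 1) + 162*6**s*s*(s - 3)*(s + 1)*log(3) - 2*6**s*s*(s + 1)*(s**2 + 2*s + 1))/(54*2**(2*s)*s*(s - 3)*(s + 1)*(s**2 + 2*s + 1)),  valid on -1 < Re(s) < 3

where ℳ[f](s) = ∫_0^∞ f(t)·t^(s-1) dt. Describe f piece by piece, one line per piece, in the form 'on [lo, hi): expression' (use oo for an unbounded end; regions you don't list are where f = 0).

back out the common scale on t: t on [0, 1); t + 3 on [1, 3/2); t*log(t) on [3/2, 3); …
treat the 4 regions marked off by 1/2, 3/4, 3/2 separately and sum
piece [0, 1/2): integrate 2*t against the kernel
the [1/2, 3/4) slice contributes ∫ (2*t + 3)·t^(s-1) dt
for t in [3/4, 3/2): the term is ∫ 2*t*log(2*t)·t^(s-1)
segment 3/2 to ∞ holds 1/(8*t**3); add its integral

on [0, 1/2): 2*t
on [1/2, 3/4): 2*t + 3
on [3/4, 3/2): 2*t*log(2*t)
on [3/2, oo): 1/(8*t**3)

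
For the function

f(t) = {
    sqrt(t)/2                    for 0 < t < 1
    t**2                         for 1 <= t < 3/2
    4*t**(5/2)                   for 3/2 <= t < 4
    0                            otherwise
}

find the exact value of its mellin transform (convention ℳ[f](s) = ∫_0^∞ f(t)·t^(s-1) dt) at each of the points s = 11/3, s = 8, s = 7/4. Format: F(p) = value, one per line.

F(11/3) = -2187*2**(5/6)*3**(1/6)/592 - 24/425 + 729*2**(1/3)*3**(2/3)/1088 + 98304*2**(1/3)/37
F(8) = 584119738249/731136 - 19683*sqrt(6)/1792
F(7/4) = -81*2**(3/4)*3**(1/4)/34 - 2/45 + 9*2**(1/4)*3**(3/4)/20 + 4096*sqrt(2)/17

treat the 3 regions marked off by 1, 3/2 separately and sum
over [0, 1), the kernel integral of sqrt(t)/2 enters the sum
[1, 3/2) adds the kernel integral of t**2
on [3/2, 4): add ∫ 4*t**(5/2)·t^(s-1) dt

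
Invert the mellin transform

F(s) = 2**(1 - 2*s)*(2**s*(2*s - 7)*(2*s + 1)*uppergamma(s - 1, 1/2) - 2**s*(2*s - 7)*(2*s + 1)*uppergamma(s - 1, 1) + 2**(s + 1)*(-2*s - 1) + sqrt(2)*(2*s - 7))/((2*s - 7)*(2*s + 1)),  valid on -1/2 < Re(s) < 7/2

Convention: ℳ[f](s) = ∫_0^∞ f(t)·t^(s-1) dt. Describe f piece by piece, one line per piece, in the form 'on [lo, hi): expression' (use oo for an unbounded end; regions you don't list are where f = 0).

back out the shared t-power: 2*sqrt(2)*t**(3/2) on [0, 1/4); exp(-2*t) on [1/4, 1/2); sqrt(2)/(8*t**(5/2)) on [1/2, ∞)
remove the common scale on t first: t**(3/2) on [0, 1/2); exp(-t) on [1/2, 1); t**(-5/2) on [1, ∞)
summing 3 kernel integrals split by 1/4, 1/2 yields ℳ[f](s)
segment [0, 1/4) carries 2*sqrt(2)*sqrt(t); integrate it
on [1/4, 1/2) integrate f = exp(-2*t)/t against the kernel
over [1/2, ∞), the kernel integral of sqrt(2)/(8*t**(7/2)) enters the sum

on [0, 1/4): 2*sqrt(2)*sqrt(t)
on [1/4, 1/2): exp(-2*t)/t
on [1/2, oo): sqrt(2)/(8*t**(7/2))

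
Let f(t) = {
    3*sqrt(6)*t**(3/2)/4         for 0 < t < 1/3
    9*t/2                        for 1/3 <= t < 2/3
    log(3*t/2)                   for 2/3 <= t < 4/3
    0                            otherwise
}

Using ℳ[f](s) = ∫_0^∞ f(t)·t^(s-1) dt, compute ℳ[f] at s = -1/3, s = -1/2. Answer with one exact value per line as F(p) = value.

back out the common scale on t: t**(3/2) on [0, 1/2); 3*t on [1/2, 1); log(t) on [1, 2)
slice at 1/3, 2/3, transform all 3 pieces, and sum them
on [0, 1/3): add ∫ 3*sqrt(6)*t**(3/2)/4·t^(s-1) dt
∫ 9*t/2·t^(s-1) over [1/3, 2/3)
for t in [2/3, 4/3): the term is ∫ log(3*t/2)·t^(s-1)

F(-1/3) = 3*3**(1/3)*(-42*2**(1/3) - 21 - 14*2**(1/3)*log(2) + 2*sqrt(2) + 63*2**(2/3))/28
F(-1/2) = sqrt(3)*(-20 - 4*log(2) + 21*sqrt(2))/4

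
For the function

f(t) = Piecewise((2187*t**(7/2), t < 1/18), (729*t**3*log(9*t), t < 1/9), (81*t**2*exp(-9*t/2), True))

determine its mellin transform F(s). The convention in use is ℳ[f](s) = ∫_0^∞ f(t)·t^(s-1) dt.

(32*2**(2*s)*(2*s + 7)*(2*s + (s + 2)**2 + 5)*uppergamma(s + 2, 1/2) - 8*2**s*(2*s + 7) + 2*s + (s + 2)*(2*s + 7)*log(2) + (2*s + 7)*log(2) + sqrt(2)*(2*s + (s + 2)**2 + 5) + 7)/(8*18**s*(2*s + 7)*(2*s + (s + 2)**2 + 5))
  Re(s) > -7/2

undo the common scale on t: 27*sqrt(3)*t**(7/2) on [0, 1/6); 27*t**3*log(3*t) on [1/6, 1/3); 9*t**2*exp(-3*t/2) on [1/3, ∞)
peel off the common scale on t: t**(7/2) on [0, 1/2); t**3*log(t) on [1/2, 1); t**2*exp(-t/2) on [1, ∞)
reversing the shared t-power: t**(3/2) on [0, 1/2); t*log(t) on [1/2, 1); exp(-t/2) on [1, ∞)
breakpoints 1/18, 1/9: one integral from each of the 3 segments
segment 0 to 1/18 holds 2187*t**(7/2); add its integral
∫ 729*t**3*log(9*t)·t^(s-1) over [1/18, 1/9)
the [1/9, ∞) slice contributes ∫ 81*t**2*exp(-9*t/2)·t^(s-1) dt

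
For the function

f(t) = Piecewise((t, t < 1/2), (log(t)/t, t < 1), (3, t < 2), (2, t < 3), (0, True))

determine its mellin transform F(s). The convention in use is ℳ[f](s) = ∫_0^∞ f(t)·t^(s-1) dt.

f breaks at 1/2, 1, 2 into 4 integrals to sum
the [0, 1/2) slice contributes ∫ t·t^(s-1) dt
on [1/2, 1) integrate f = log(t)/t against the kernel
over [1, 2), the kernel integral of 3 enters the sum
the [2, 3) slice contributes ∫ 2·t^(s-1) dt

(2*2**(2*s)*(s + 1)*(s**2 - 2*s + 1) - 2*2**s*s*(s + 1) - 6*2**s*(s + 1)*(s**2 - 2*s + 1) + 4*6**s*(s + 1)*(s**2 - 2*s + 1) + 4*s**2*(s + 1)*log(2) - 4*s*(s + 1)*log(2) + 4*s*(s + 1) + s*(s**2 - 2*s + 1))/(2*2**s*s*(s + 1)*(s**2 - 2*s + 1))
  Re(s) > -1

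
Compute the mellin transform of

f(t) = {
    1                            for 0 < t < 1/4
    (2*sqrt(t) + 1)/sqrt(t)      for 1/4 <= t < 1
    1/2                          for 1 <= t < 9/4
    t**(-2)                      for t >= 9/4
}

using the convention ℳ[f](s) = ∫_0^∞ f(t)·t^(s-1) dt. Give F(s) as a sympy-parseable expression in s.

(162*2**(2*s)*(s - 2) - 32*3**(2*s)*s*(2*s - 1) + 81*3**(2*s)*(s - 2)*(2*s - 1) + 405*4**s*(s - 2)*(2*s - 1) - 324*s - 486*(s - 2)*(2*s - 1) + 648)/(162*2**(2*s)*s*(s - 2)*(2*s - 1))
  0 < Re(s) < 2

strip the power substitution: 1 on [0, 1/2); (2*t + 1)/t on [1/2, 1); 1/2 on [1, 3/2); …
invert the shared t-power to get t on [0, 1/2); 2*t + 1 on [1/2, 1); t/2 on [1, 3/2); …
the 4 pieces separated at 1/4, 1, 9/4 each add one integral
[0, 1/4) adds the kernel integral of 1
piece [1/4, 1): integrate (2*sqrt(t) + 1)/sqrt(t) against the kernel
segment [1, 9/4) carries 1/2; integrate it
on [9/4, ∞) integrate f = t**(-2) against the kernel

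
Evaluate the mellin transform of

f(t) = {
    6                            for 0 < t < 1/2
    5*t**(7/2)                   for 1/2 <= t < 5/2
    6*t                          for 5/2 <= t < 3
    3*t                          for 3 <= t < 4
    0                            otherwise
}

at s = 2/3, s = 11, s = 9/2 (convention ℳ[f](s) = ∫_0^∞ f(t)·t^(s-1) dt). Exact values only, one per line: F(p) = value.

F(2/3) = 3*2**(1/3)*(-120*5**(2/3) - sqrt(2) + 72*6**(2/3) + 504 + 625*sqrt(2)*5**(1/6))/80
F(11) = -5*sqrt(2)/475136 + 30517578125*sqrt(10)/475136 + 387243878045/90112
F(9/2) = -9375*sqrt(10)/176 + sqrt(2)/24 + 1458*sqrt(3)/11 + 1457817/704

cuts at 1/2, 5/2, 3: linearity sums the 4 kernel integrals
for t in [0, 1/2): the term is ∫ 6·t^(s-1)
[1/2, 5/2) adds the kernel integral of 5*t**(7/2)
piece [5/2, 3): integrate 6*t against the kernel
on [3, 4): add ∫ 3*t·t^(s-1) dt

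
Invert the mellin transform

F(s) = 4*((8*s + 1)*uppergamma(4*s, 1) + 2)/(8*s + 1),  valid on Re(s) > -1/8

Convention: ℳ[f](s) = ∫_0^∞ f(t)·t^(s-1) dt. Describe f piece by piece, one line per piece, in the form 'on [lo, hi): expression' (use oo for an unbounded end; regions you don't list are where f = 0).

strip the power substitution: t**(1/4) on [0, 1); exp(-sqrt(t)) on [1, ∞)
invert the power substitution to get sqrt(t) on [0, 1); exp(-t) on [1, ∞)
the 2 pieces separated at 1 each add one integral
piece [0, 1): integrate t**(1/8) against the kernel
on [1, ∞): add ∫ exp(-t**(1/4))·t^(s-1) dt

on [0, 1): t**(1/8)
on [1, oo): exp(-t**(1/4))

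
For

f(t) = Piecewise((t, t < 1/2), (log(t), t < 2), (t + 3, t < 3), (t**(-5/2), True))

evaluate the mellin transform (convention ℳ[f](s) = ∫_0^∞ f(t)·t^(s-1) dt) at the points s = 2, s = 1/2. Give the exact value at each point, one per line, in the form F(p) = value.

split f at 1/2, 2, 3: ℳ[f](s) collects 4 kernel integrals
over [0, 1/2), the kernel integral of t enters the sum
over [1/2, 2), the kernel integral of log(t) enters the sum
segment 2 to 3 holds (t + 3); add its integral
on [3, ∞) integrate f = t**(-5/2) against the kernel

F(2) = 2*sqrt(3)/3 + 17*log(2)/8 + 207/16
F(1/2) = sqrt(2)*(-330 + sqrt(2) + 108*log(2) + 144*sqrt(6))/36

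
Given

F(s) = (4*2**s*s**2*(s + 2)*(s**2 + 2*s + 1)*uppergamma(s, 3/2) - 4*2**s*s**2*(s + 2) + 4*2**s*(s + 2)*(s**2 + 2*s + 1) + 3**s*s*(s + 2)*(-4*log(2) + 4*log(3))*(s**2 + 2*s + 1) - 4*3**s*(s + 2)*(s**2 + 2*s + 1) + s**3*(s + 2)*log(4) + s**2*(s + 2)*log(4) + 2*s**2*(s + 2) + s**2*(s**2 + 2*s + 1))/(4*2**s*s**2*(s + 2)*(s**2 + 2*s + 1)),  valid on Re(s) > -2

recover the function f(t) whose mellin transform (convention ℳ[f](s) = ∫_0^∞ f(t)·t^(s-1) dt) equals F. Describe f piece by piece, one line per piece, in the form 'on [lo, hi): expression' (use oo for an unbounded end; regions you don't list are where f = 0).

treat the 4 regions marked off by 1/2, 1, 3/2 separately and sum
for t in [0, 1/2): the term is ∫ t**2·t^(s-1)
on [1/2, 1) integrate f = t*log(t) against the kernel
∫ log(t)·t^(s-1) over [1, 3/2)
∫ exp(-t)·t^(s-1) over [3/2, ∞)

on [0, 1/2): t**2
on [1/2, 1): t*log(t)
on [1, 3/2): log(t)
on [3/2, oo): exp(-t)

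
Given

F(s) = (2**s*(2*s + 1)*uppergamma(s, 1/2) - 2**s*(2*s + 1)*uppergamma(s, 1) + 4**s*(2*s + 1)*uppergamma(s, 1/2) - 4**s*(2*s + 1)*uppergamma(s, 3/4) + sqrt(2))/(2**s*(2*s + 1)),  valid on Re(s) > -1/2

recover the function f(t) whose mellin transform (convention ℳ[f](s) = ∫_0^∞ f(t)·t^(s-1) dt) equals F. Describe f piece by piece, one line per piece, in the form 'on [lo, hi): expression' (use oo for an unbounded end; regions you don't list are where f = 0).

on [0, 1/2): sqrt(t)
on [1/2, 1): exp(-t)
on [1, 3/2): exp(-t/2)

the 3 pieces separated at 1/2, 1 each add one integral
between 0 and 1/2 the integrand is sqrt(t)·t^(s-1)
segment 1/2 to 1 holds exp(-t); add its integral
piece [1, 3/2): integrate exp(-t/2) against the kernel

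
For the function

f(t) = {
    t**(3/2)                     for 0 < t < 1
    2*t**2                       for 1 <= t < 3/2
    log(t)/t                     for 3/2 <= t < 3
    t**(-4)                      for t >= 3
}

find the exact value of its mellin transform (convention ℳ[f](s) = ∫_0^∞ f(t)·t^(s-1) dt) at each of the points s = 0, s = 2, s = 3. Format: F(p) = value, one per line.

linearity at 1, 3/2, 3 turns ℳ[f](s) into 4 summed integrals
segment 0 to 1 holds t**(3/2); add its integral
over [1, 3/2), the kernel integral of 2*t**2 enters the sum
segment [3/2, 3) carries log(t)/t; integrate it
on [3, ∞) integrate f = t**(-4) against the kernel

F(0) = log(6**(1/3)/2) + 365/162
F(2) = 1759/2016 + 3*log(2)/2 + 3*log(3)/2
F(3) = 9*log(2)/8 + 271/180 + 27*log(3)/8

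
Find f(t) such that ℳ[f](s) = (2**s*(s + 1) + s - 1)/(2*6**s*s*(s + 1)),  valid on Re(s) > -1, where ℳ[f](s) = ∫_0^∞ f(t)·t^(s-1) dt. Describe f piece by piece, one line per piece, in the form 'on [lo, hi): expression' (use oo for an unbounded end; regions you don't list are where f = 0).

undo the common scale on t: 3*t on [0, 1/3); 1/2 on [1/3, 2/3)
the common scale on t comes off first: t on [0, 1); 1/2 on [1, 2)
breakpoints 1/6: one integral from each of the 2 segments
[0, 1/6) adds the kernel integral of 6*t
on [1/6, 1/3) integrate f = 1/2 against the kernel

on [0, 1/6): 6*t
on [1/6, 1/3): 1/2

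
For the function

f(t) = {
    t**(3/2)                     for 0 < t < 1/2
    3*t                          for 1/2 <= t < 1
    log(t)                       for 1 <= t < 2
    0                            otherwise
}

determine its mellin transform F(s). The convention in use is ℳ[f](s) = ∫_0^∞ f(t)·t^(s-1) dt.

slice at 1/2, 1, transform all 3 pieces, and sum them
piece [0, 1/2): integrate t**(3/2) against the kernel
for t in [1/2, 1): the term is ∫ 3*t·t^(s-1)
on [1, 2): add ∫ log(t)·t^(s-1) dt

(-2*2**(2*s)*(s + 1)*(2*s + 3) + 6*2**s*s**2*(2*s + 3) + 2*2**s*(s + 1)*(2*s + 3) + 4**s*s*(s + 1)*(2*s + 3)*log(4) + sqrt(2)*s**2*(s + 1) - 3*s**2*(2*s + 3))/(2*2**s*s**2*(s + 1)*(2*s + 3))
  Re(s) > -3/2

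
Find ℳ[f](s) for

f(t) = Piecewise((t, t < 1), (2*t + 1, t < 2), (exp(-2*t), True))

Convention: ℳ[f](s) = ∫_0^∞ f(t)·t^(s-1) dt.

(2**s*s*(s + 1)*uppergamma(s, 4) - 2*4**s*s - 4**s + 5*8**s*s + 8**s)/(4**s*s*(s + 1))
  Re(s) > -1

f breaks at 1, 2 into 3 integrals to sum
∫ t·t^(s-1) over [0, 1)
over [1, 2), the kernel integral of (2*t + 1) enters the sum
segment [2, ∞) carries exp(-2*t); integrate it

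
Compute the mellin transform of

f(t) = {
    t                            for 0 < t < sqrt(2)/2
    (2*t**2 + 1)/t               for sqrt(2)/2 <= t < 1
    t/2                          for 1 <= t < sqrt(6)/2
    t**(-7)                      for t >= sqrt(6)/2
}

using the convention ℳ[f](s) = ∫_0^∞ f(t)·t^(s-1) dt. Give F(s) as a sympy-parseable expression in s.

back out the shared t-power: t**2 on [0, sqrt(2)/2); 2*t**2 + 1 on [sqrt(2)/2, 1); t**2/2 on [1, sqrt(6)/2); …
back out the power substitution: t on [0, 1/2); 2*t + 1 on [1/2, 1); t/2 on [1, 3/2); …
decompose at sqrt(2)/2, 1, sqrt(6)/2; ℳ[f](s) sums the 4 pieces' integrals
over [0, sqrt(2)/2), the kernel integral of t enters the sum
segment [sqrt(2)/2, 1) carries (2*t**2 + 1)/t; integrate it
∫ t/2·t^(s-1) over [1, sqrt(6)/2)
[sqrt(6)/2, ∞) adds the kernel integral of t**(-7)

2**(-s/2 - 3/2)*(405*2**(s/2 + 1/2)*(s - 7)*(s - 1) + 81*2**(s/2 + 5/2)*(s - 7) - 32*3**(s/2 + 1/2)*(s - 1)*(s + 1) + 3**(s/2 + 9/2)*(s - 7)*(s - 1) - 648*s - 486*(s - 7)*(s - 1) + 4536)/(81*(s - 7)*(s - 1)*(s + 1))
  -1 < Re(s) < 7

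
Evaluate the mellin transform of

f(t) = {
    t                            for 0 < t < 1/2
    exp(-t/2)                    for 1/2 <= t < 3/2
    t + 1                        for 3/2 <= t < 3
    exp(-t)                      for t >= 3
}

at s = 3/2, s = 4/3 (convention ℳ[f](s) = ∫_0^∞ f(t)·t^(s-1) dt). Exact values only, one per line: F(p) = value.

F(3/2) = -19*sqrt(6)/20 - sqrt(6)*exp(-3/4) - sqrt(2)*sqrt(pi)*erfc(sqrt(3)/2) + sqrt(pi)*erfc(sqrt(3))/2 + sqrt(2)/20 + sqrt(3)*exp(-3) + sqrt(2)*exp(-1/4) + sqrt(2)*sqrt(pi)*erfc(1/2) + 28*sqrt(3)/5
F(4/3) = 2**(2/3)*(-117*3**(1/3) - 112*2**(2/3)*uppergamma(4/3, 3/4) + 56*2**(1/3)*uppergamma(4/3, 3) + 6 + 112*2**(2/3)*uppergamma(4/3, 1/4) + 342*6**(1/3))/112

slice at 1/2, 3/2, 3, transform all 4 pieces, and sum them
between 0 and 1/2 the integrand is t·t^(s-1)
piece [1/2, 3/2): integrate exp(-t/2) against the kernel
segment [3/2, 3) carries (t + 1); integrate it
piece [3, ∞): integrate exp(-t) against the kernel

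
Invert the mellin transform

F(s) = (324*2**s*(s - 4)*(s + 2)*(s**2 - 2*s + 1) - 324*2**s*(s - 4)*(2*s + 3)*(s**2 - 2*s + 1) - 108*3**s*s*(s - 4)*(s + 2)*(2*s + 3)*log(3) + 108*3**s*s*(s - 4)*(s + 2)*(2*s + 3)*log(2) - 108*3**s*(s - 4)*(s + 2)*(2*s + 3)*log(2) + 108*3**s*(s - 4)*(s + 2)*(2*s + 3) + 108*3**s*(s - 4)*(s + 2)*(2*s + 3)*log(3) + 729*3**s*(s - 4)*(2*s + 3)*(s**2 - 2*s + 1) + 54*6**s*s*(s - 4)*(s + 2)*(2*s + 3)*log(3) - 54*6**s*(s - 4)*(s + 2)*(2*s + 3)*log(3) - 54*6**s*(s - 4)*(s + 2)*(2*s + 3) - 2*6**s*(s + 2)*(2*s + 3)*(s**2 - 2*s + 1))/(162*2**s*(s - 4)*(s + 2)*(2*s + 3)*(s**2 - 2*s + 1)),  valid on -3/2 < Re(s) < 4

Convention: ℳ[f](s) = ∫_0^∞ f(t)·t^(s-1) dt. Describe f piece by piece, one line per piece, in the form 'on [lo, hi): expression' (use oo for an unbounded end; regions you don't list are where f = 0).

on [0, 1): t**(3/2)
on [1, 3/2): 2*t**2
on [3/2, 3): log(t)/t
on [3, oo): t**(-4)

split f at 1, 3/2, 3: ℳ[f](s) collects 4 kernel integrals
piece [0, 1): integrate t**(3/2) against the kernel
between 1 and 3/2 the integrand is 2*t**2·t^(s-1)
piece [3/2, 3): integrate log(t)/t against the kernel
the [3, ∞) slice contributes ∫ t**(-4)·t^(s-1) dt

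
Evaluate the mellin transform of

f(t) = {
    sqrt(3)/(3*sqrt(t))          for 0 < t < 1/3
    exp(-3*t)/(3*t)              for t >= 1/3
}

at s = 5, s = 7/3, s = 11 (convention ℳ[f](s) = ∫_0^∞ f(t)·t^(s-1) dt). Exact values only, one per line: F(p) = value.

F(5) = 2/2187 + 16*exp(-1)/243
F(7/3) = 3**(2/3)*(11*uppergamma(4/3, 1) + 6)/297
F(11) = 2/3720087 + 986410*exp(-1)/177147

remove the common scale on t first: 1/sqrt(t) on [0, 1); exp(-t)/t on [1, ∞)
strip the shared t-power: sqrt(t) on [0, 1); exp(-t) on [1, ∞)
treat the 2 regions marked off by 1/3 separately and sum
segment 0 to 1/3 holds sqrt(3)/(3*sqrt(t)); add its integral
between 1/3 and ∞ the integrand is exp(-3*t)/(3*t)·t^(s-1)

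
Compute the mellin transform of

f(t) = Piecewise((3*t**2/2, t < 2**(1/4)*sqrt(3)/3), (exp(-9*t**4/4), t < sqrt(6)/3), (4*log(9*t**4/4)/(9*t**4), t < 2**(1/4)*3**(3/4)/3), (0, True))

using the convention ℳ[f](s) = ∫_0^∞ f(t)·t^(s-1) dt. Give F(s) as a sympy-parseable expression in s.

2**(s/4)*(sqrt(3)/3)**s*(3*2**(s/4)*(s + 2)*(s**2 - 8*s + 16)*uppergamma(s/4, 1/2) - 3*2**(s/4)*(s + 2)*(s**2 - 8*s + 16)*uppergamma(s/4, 1) + 48*2**(s/4)*(s + 2) + 3**(s/4)*s*(s + 2)*(-8*log(2) + 8*log(3)) - 32*3**(s/4)*(s + 2) + 3**(s/4)*(s + 2)*(-32*log(3) + 32*log(2)) + 6*sqrt(2)*(s**2 - 8*s + 16))/(12*(s + 2)*(s**2 - 8*s + 16))
  Re(s) > -2

invert the power substitution to get 3*t/2 on [0, sqrt(2)/3); exp(-9*t**2/4) on [sqrt(2)/3, 2/3); 4*log(9*t**2/4)/(9*t**2) on [2/3, sqrt(6)/3)
peel off the common scale on t: t on [0, sqrt(2)/2); exp(-t**2) on [sqrt(2)/2, 1); log(t**2)/t**2 on [1, sqrt(6)/2)
undo the power substitution: sqrt(t) on [0, 1/2); exp(-t) on [1/2, 1); log(t)/t on [1, 3/2)
summing 3 kernel integrals split by 2**(1/4)*sqrt(3)/3, sqrt(6)/3 yields ℳ[f](s)
for t in [0, 2**(1/4)*sqrt(3)/3): the term is ∫ 3*t**2/2·t^(s-1)
the [2**(1/4)*sqrt(3)/3, sqrt(6)/3) slice contributes ∫ exp(-9*t**4/4)·t^(s-1) dt
on [sqrt(6)/3, 2**(1/4)*3**(3/4)/3) integrate f = 4*log(9*t**4/4)/(9*t**4) against the kernel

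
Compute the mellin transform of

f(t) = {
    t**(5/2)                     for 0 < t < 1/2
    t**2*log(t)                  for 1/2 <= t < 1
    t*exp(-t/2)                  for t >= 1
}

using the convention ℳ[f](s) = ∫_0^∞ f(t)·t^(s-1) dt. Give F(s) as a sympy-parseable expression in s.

(8*2**(2*s)*(2*s + 5)*(2*s + (s + 1)**2 + 3)*uppergamma(s + 1, 1/2) - 4*2**s*(2*s + 5) + 2*s + (s + 1)*(2*s + 5)*log(2) + (2*s + 5)*log(2) + sqrt(2)*(2*s + (s + 1)**2 + 3) + 5)/(4*2**s*(2*s + 5)*(2*s + (s + 1)**2 + 3))
  Re(s) > -5/2

reversing the power substitution: t**5 on [0, sqrt(2)/2); t**4*log(t**2) on [sqrt(2)/2, 1); t**2*exp(-t**2/2) on [1, ∞)
remove the shared t-power first: t**3 on [0, sqrt(2)/2); t**2*log(t**2) on [sqrt(2)/2, 1); exp(-t**2/2) on [1, ∞)
strip the power substitution: t**(3/2) on [0, 1/2); t*log(t) on [1/2, 1); exp(-t/2) on [1, ∞)
cuts at 1/2, 1: linearity sums the 3 kernel integrals
∫ over [0, 1/2) of t**(5/2)·t^(s-1) joins the sum
[1/2, 1) adds the kernel integral of t**2*log(t)
[1, ∞) adds the kernel integral of t*exp(-t/2)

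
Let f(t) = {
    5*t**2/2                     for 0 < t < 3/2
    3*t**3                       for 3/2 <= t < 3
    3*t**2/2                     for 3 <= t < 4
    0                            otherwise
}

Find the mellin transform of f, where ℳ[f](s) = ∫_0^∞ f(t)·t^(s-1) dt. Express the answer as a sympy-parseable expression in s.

3*(64*2**(3*s)*s + 192*2**(3*s) - 12*3**s*s - 9*3**s + 180*6**s*s + 324*6**s)/(8*2**s*(s**2 + 5*s + 6))
  Re(s) > -2

summing 3 kernel integrals split by 3/2, 3 yields ℳ[f](s)
on [0, 3/2): add ∫ 5*t**2/2·t^(s-1) dt
segment 3/2 to 3 holds 3*t**3; add its integral
segment 3 to 4 holds 3*t**2/2; add its integral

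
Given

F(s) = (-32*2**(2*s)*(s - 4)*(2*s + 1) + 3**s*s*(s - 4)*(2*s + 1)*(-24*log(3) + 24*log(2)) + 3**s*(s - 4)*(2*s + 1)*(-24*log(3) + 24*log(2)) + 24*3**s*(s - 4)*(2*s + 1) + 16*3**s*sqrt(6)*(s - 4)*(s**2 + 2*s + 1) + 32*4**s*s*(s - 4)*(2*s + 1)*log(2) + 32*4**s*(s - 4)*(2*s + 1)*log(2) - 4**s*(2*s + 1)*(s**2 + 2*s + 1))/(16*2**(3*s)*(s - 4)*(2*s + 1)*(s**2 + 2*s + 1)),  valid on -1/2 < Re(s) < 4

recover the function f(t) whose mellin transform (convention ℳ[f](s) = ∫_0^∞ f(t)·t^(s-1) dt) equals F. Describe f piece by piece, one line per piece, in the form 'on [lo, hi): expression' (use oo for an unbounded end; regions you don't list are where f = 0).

remove the common scale on t first: sqrt(2)*sqrt(t) on [0, 3/4); 2*t*log(2*t) on [3/4, 1); 1/(16*t**4) on [1, ∞)
remove the common scale on t first: sqrt(t) on [0, 3/2); t*log(t) on [3/2, 2); t**(-4) on [2, ∞)
summing 3 kernel integrals split by 3/8, 1/2 yields ℳ[f](s)
between 0 and 3/8 the integrand is 2*sqrt(t)·t^(s-1)
segment [3/8, 1/2) carries 4*t*log(4*t); integrate it
the [1/2, ∞) slice contributes ∫ 1/(256*t**4)·t^(s-1) dt

on [0, 3/8): 2*sqrt(t)
on [3/8, 1/2): 4*t*log(4*t)
on [1/2, oo): 1/(256*t**4)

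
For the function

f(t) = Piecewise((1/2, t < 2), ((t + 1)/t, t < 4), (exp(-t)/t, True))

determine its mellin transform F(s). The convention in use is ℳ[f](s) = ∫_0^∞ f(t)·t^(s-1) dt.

back out the shared t-power: t/2 on [0, 2); t + 1 on [2, 4); exp(-t) on [4, ∞)
strip the common scale on t: t on [0, 1); 2*t + 1 on [1, 2); exp(-2*t) on [2, ∞)
decompose at 2, 4; ℳ[f](s) sums the 3 pieces' integrals
over [0, 2), the kernel integral of 1/2 enters the sum
over [2, 4), the kernel integral of (t + 1)/t enters the sum
between 4 and ∞ the integrand is exp(-t)/t·t^(s-1)

(5*2**(2*s)*(s - 1) + 2**(2*s) - 2**(s + 1) + 2**(s + 2)*(1 - s) + 4*s*(s - 1)*uppergamma(s - 1, 4))/(4*s*(s - 1))
  Re(s) > 0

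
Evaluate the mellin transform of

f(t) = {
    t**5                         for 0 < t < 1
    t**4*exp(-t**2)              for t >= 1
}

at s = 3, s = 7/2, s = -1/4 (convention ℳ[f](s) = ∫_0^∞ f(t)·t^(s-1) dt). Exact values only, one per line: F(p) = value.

strip the power substitution: t**(5/2) on [0, 1); t**2*exp(-t) on [1, ∞)
the shared t-power comes off first: sqrt(t) on [0, 1); exp(-t) on [1, ∞)
integrate the 2 segments split at 1, then add the results
between 0 and 1 the integrand is t**5·t^(s-1)
segment [1, ∞) carries t**4*exp(-t**2); integrate it

F(3) = (E*(2 + 15*sqrt(pi)*erfc(1)) + 58)*exp(-1)/16
F(7/2) = 2/17 + uppergamma(15/4, 1)/2
F(-1/4) = 4/19 + uppergamma(15/8, 1)/2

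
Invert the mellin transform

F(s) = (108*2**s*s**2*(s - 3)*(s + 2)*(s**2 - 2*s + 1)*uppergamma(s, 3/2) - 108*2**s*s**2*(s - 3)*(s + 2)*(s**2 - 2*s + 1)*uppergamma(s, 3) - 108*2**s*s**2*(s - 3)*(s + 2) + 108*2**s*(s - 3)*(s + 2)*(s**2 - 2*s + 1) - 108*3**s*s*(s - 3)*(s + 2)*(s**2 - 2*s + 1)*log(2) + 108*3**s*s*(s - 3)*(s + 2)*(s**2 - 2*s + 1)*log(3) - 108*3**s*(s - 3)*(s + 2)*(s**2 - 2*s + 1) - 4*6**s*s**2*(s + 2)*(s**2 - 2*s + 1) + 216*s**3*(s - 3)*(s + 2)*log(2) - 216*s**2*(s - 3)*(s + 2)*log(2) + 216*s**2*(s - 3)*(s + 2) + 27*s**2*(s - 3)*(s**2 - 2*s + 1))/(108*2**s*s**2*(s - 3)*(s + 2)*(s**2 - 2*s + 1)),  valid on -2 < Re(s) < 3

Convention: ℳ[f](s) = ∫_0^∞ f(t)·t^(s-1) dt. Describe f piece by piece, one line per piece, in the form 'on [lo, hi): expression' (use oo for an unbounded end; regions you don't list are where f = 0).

breakpoints 1/2, 1, 3/2, 3: one integral from each of the 5 segments
segment [0, 1/2) carries t**2; integrate it
[1/2, 1) adds the kernel integral of log(t)/t
segment 1 to 3/2 holds log(t); add its integral
segment 3/2 to 3 holds exp(-t); add its integral
for t in [3, ∞): the term is ∫ t**(-3)·t^(s-1)

on [0, 1/2): t**2
on [1/2, 1): log(t)/t
on [1, 3/2): log(t)
on [3/2, 3): exp(-t)
on [3, oo): t**(-3)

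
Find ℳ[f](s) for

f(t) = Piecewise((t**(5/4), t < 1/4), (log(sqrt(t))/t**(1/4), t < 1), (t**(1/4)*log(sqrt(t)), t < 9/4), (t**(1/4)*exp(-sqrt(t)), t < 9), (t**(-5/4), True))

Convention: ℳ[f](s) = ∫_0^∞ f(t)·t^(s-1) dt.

2**(-2*s - 1/2)*(108*2**(2*s + 1/2)*(-4*s + (2*s + 1/2)**2)*(2*s - 5/2)*(2*s + 1/2)**2*(2*s + 5/2)*uppergamma(2*s + 1/2, 3/2) - 108*2**(2*s + 1/2)*(-4*s + (2*s + 1/2)**2)*(2*s - 5/2)*(2*s + 1/2)**2*(2*s + 5/2)*uppergamma(2*s + 1/2, 3) + 108*2**(2*s + 1/2)*(-4*s + (2*s + 1/2)**2)*(2*s - 5/2)*(2*s + 5/2) - 108*2**(2*s + 1/2)*(2*s - 5/2)*(2*s + 1/2)**2*(2*s + 5/2) - 108*3**(2*s + 1/2)*(-4*s + (2*s + 1/2)**2)*(2*s - 5/2)*(2*s + 1/2)*(2*s + 5/2)*log(2) + 108*3**(2*s + 1/2)*(-4*s + (2*s + 1/2)**2)*(2*s - 5/2)*(2*s + 1/2)*(2*s + 5/2)*log(3) - 108*3**(2*s + 1/2)*(-4*s + (2*s + 1/2)**2)*(2*s - 5/2)*(2*s + 5/2) - 4*6**(2*s + 1/2)*(-4*s + (2*s + 1/2)**2)*(2*s + 1/2)**2*(2*s + 5/2) + 27*(-4*s + (2*s + 1/2)**2)*(2*s - 5/2)*(2*s + 1/2)**2 + 216*(2*s - 5/2)*(2*s + 1/2)**3*(2*s + 5/2)*log(2) - 216*(2*s - 5/2)*(2*s + 1/2)**2*(2*s + 5/2)*log(2) + 216*(2*s - 5/2)*(2*s + 1/2)**2*(2*s + 5/2))/(54*(-4*s + (2*s + 1/2)**2)*(2*s - 5/2)*(2*s + 1/2)**2*(2*s + 5/2))
  -5/4 < Re(s) < 5/4

undo the power substitution: t**(5/2) on [0, 1/2); log(t)/sqrt(t) on [1/2, 1); sqrt(t)*log(t) on [1, 3/2); …
the shared t-power comes off first: t**2 on [0, 1/2); log(t)/t on [1/2, 1); log(t) on [1, 3/2); …
linearity at 1/4, 1, 9/4, 9 turns ℳ[f](s) into 5 summed integrals
∫ over [0, 1/4) of t**(5/4)·t^(s-1) joins the sum
∫ log(sqrt(t))/t**(1/4)·t^(s-1) over [1/4, 1)
∫ t**(1/4)*log(sqrt(t))·t^(s-1) over [1, 9/4)
on [9/4, 9) integrate f = t**(1/4)*exp(-sqrt(t)) against the kernel
segment 9 to ∞ holds t**(-5/4); add its integral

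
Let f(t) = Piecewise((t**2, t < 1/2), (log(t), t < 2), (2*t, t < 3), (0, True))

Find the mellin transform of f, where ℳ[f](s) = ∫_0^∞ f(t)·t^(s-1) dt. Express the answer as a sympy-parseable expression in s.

cuts at 1/2, 2: linearity sums the 3 kernel integrals
piece [0, 1/2): integrate t**2 against the kernel
between 1/2 and 2 the integrand is log(t)·t^(s-1)
for t in [2, 3): the term is ∫ 2*t·t^(s-1)

(-16*2**(2*s)*s**2*(s + 2) + 4*2**(2*s)*s*(s + 1)*(s + 2)*log(2) - 4*2**(2*s)*(s + 1)*(s + 2) + 24*6**s*s**2*(s + 2) + s**2*(s + 1) + 4*s*(s + 1)*(s + 2)*log(2) + 4*(s + 1)*(s + 2))/(4*2**s*s**2*(s + 1)*(s + 2))
  Re(s) > -2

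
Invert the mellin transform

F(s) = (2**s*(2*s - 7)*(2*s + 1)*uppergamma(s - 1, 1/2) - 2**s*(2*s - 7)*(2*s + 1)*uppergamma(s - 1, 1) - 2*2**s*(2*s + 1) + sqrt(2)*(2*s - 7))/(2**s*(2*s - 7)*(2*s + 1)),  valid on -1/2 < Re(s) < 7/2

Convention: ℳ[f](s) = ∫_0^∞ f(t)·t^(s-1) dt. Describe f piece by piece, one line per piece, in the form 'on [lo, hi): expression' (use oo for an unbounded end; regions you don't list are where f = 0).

on [0, 1/2): sqrt(t)
on [1/2, 1): exp(-t)/t
on [1, oo): t**(-7/2)

undo the shared t-power: t**(3/2) on [0, 1/2); exp(-t) on [1/2, 1); t**(-5/2) on [1, ∞)
along the cuts 1/2, 1, ℳ[f](s) splits into 3 integrals
piece [0, 1/2): integrate sqrt(t) against the kernel
for t in [1/2, 1): the term is ∫ exp(-t)/t·t^(s-1)
∫ over [1, ∞) of t**(-7/2)·t^(s-1) joins the sum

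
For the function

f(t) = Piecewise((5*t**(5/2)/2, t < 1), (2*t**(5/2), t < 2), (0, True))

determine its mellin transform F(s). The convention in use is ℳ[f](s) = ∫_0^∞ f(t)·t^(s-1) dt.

(2**(s + 9/2) + 1)/(2*s + 5)
  Re(s) > -5/2

slice at 1, transform all 2 pieces, and sum them
on [0, 1): add ∫ 5*t**(5/2)/2·t^(s-1) dt
∫ 2*t**(5/2)·t^(s-1) over [1, 2)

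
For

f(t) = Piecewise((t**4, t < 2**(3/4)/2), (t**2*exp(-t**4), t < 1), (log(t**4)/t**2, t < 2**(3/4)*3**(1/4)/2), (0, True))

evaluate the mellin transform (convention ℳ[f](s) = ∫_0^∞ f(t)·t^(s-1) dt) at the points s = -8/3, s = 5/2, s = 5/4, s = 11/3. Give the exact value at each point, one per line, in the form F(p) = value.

the shared t-power comes off first: t**2 on [0, 2**(3/4)/2); exp(-t**4) on [2**(3/4)/2, 1); log(t**4)/t**4 on [1, 2**(3/4)*3**(1/4)/2)
peel off the power substitution: t on [0, sqrt(2)/2); exp(-t**2) on [sqrt(2)/2, 1); log(t**2)/t**2 on [1, sqrt(6)/2)
the power substitution comes off first: sqrt(t) on [0, 1/2); exp(-t) on [1/2, 1); log(t)/t on [1, 3/2)
slice at 2**(3/4)/2, 1, transform all 3 pieces, and sum them
on [0, 2**(3/4)/2) integrate f = t**4 against the kernel
segment [2**(3/4)/2, 1) carries t**2*exp(-t**4); integrate it
over [1, 2**(3/4)*3**(1/4)/2), the kernel integral of log(t**4)/t**2 enters the sum

F(-8/3) = -2**(1/6)*3**(5/6)*log(3)/21 - 2*2**(1/6)*3**(5/6)/49 - uppergamma(-1/6, 1)/4 + 2**(1/6)*3**(5/6)*log(2)/21 + uppergamma(-1/6, 1/2)/4 + 9/49 + 3*2**(2/3)/8
F(5/2) = -8*2**(7/8)*3**(1/8) - uppergamma(9/8, 1)/4 + 2**(3/8)/26 + uppergamma(9/8, 1/2)/4 + log(3**(2**(7/8)*3**(1/8))/2**(2**(7/8)*3**(1/8))) + 16
F(5/4) = -64*2**(3/16)*3**(13/16)/27 - 4*2**(3/16)*3**(13/16)*log(3)/9 - uppergamma(13/16, 1)/4 + 2**(11/16)/21 + uppergamma(13/16, 1/2)/4 + 4*2**(3/16)*3**(13/16)*log(2)/9 + 64/9
F(11/3) = -18*2**(7/12)*3**(5/12)/25 - 3*2**(7/12)*3**(5/12)*log(2)/10 - uppergamma(17/12, 1)/4 + 3*2**(1/12)/92 + uppergamma(17/12, 1/2)/4 + 3*2**(7/12)*3**(5/12)*log(3)/10 + 36/25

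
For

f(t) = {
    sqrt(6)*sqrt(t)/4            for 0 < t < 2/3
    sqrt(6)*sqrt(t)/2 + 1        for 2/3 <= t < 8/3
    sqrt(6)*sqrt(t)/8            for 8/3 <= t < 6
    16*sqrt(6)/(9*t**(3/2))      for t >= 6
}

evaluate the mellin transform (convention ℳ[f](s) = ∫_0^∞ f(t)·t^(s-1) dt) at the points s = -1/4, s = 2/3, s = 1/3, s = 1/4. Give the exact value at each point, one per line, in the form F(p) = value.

F(-1/4) = 6**(1/4) + 599*6**(3/4)/1134 + 2**(3/4)*3**(1/4)
F(2/3) = 2**(2/3)*3**(1/3)*(-405 + 629*3**(1/3) + 1170*2**(1/3))/630
F(1/3) = -6*18**(1/3)/5 + 727*6**(1/3)/630 + 16*3**(2/3)/5
F(1/4) = 2**(1/4)*3**(3/4)*(-630 + 167*sqrt(3) + 810*sqrt(2))/405

invert the common scale on t to get sqrt(t)/2 on [0, 1); sqrt(t) + 1 on [1, 4); sqrt(t)/4 on [4, 9); …
the power substitution comes off first: t/2 on [0, 1); t + 1 on [1, 2); t/4 on [2, 3); …
strip the common scale on t: t on [0, 1/2); 2*t + 1 on [1/2, 1); t/2 on [1, 3/2); …
summing 4 kernel integrals split by 2/3, 8/3, 6 yields ℳ[f](s)
between 0 and 2/3 the integrand is sqrt(6)*sqrt(t)/4·t^(s-1)
on [2/3, 8/3) integrate f = (sqrt(6)*sqrt(t)/2 + 1) against the kernel
over [8/3, 6), the kernel integral of sqrt(6)*sqrt(t)/8 enters the sum
∫ 16*sqrt(6)/(9*t**(3/2))·t^(s-1) over [6, ∞)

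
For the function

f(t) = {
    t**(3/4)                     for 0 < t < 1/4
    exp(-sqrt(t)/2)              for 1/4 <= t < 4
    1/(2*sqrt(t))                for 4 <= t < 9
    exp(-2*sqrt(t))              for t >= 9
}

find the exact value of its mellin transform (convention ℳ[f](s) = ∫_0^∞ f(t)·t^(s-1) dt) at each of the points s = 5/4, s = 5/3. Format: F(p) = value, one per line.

F(5/4) = -20*sqrt(2)*exp(-1) - 6*sqrt(2)*sqrt(pi)*erfc(1) - 4*sqrt(2)/3 + 3*sqrt(2)*sqrt(pi)*erfc(sqrt(6))/16 + 15*sqrt(3)*exp(-6)/4 + 1/32 + 2*sqrt(3) + 6*sqrt(2)*sqrt(pi)*erfc(1/2) + 7*sqrt(2)*exp(-1/4)
F(5/3) = -16*2**(1/3)*uppergamma(10/3, 1) - 12*2**(1/3)/7 + 3*2**(1/6)/232 + 2**(2/3)*uppergamma(10/3, 6)/8 + 27*3**(1/3)/7 + 16*2**(1/3)*uppergamma(10/3, 1/4)

remove the power substitution first: t**(3/2) on [0, 1/2); exp(-t/2) on [1/2, 2); 1/(2*t) on [2, 3); …
slice at 1/4, 4, 9, transform all 4 pieces, and sum them
on [0, 1/4): add ∫ t**(3/4)·t^(s-1) dt
∫ over [1/4, 4) of exp(-sqrt(t)/2)·t^(s-1) joins the sum
piece [4, 9): integrate 1/(2*sqrt(t)) against the kernel
on [9, ∞) integrate f = exp(-2*sqrt(t)) against the kernel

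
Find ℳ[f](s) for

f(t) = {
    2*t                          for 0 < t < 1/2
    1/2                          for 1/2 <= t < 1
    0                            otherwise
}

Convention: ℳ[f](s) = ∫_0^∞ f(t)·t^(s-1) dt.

(2**s*(s + 1) + s - 1)/(2*2**s*s*(s + 1))
  Re(s) > -1

strip the common scale on t: t on [0, 1); 1/2 on [1, 2)
summing 2 kernel integrals split by 1/2 yields ℳ[f](s)
on [0, 1/2) integrate f = 2*t against the kernel
for t in [1/2, 1): the term is ∫ 1/2·t^(s-1)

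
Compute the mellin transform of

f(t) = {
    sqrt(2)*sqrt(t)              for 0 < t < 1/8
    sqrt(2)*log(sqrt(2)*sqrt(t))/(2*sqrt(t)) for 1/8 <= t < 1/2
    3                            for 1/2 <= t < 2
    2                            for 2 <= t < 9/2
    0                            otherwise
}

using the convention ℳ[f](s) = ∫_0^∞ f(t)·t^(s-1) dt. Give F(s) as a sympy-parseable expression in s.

(16**s*(2*s + 1)*(4*s**2 - 4*s + 1) - 2**(2*s + 1)*s*(2*s + 1) + 2*36**s*(2*s + 1)*(4*s**2 - 4*s + 1) - 3*4**s*(2*s + 1)*(4*s**2 - 4*s + 1) + 8*s**2*(2*s + 1)*log(2) - 4*s*(2*s + 1)*log(2) + 4*s*(2*s + 1) + s*(4*s**2 - 4*s + 1))/(8**s*s*(2*s + 1)*(4*s**2 - 4*s + 1))
  Re(s) > -1/2

remove the common scale on t first: sqrt(t) on [0, 1/4); log(sqrt(t))/sqrt(t) on [1/4, 1); 3 on [1, 4); …
back out the power substitution: t on [0, 1/2); log(t)/t on [1/2, 1); 3 on [1, 2); …
summing 4 kernel integrals split by 1/8, 1/2, 2 yields ℳ[f](s)
the [0, 1/8) slice contributes ∫ sqrt(2)*sqrt(t)·t^(s-1) dt
[1/8, 1/2) adds the kernel integral of sqrt(2)*log(sqrt(2)*sqrt(t))/(2*sqrt(t))
on [1/2, 2): add ∫ 3·t^(s-1) dt
segment 2 to 9/2 holds 2; add its integral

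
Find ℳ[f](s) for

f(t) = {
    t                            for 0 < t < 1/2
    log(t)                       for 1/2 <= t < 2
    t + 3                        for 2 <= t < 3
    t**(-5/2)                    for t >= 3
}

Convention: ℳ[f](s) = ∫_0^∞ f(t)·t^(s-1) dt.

(-270*2**(2*s)*s**2*(2*s - 5) + 54*2**(2*s)*s*(s + 1)*(2*s - 5)*log(2) - 162*2**(2*s)*s*(2*s - 5) - 54*2**(2*s)*(s + 1)*(2*s - 5) - 4*sqrt(3)*6**s*s**2*(s + 1) + 324*6**s*s**2*(2*s - 5) + 162*6**s*s*(2*s - 5) + 27*s**2*(2*s - 5) + 54*s*(s + 1)*(2*s - 5)*log(2) + (2*s - 5)*(54*s + 54))/(54*2**s*s**2*(s + 1)*(2*s - 5))
  -1 < Re(s) < 5/2

decompose at 1/2, 2, 3; ℳ[f](s) sums the 4 pieces' integrals
∫ over [0, 1/2) of t·t^(s-1) joins the sum
∫ log(t)·t^(s-1) over [1/2, 2)
[2, 3) adds the kernel integral of (t + 3)
∫ over [3, ∞) of t**(-5/2)·t^(s-1) joins the sum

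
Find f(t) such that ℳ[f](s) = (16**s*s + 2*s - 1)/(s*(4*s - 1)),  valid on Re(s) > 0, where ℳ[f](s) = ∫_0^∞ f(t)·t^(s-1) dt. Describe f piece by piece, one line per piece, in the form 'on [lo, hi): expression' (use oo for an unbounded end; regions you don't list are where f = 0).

on [0, 1): 1
on [1, 16): 1/(2*t**(1/4))

peel off the power substitution: 1 on [0, 1); 1/(2*sqrt(t)) on [1, 4)
reversing the power substitution: 1 on [0, 1); 1/(2*t) on [1, 2)
reversing the shared t-power: t on [0, 1); 1/2 on [1, 2)
treat the 2 regions marked off by 1 separately and sum
on [0, 1) integrate f = 1 against the kernel
between 1 and 16 the integrand is 1/(2*t**(1/4))·t^(s-1)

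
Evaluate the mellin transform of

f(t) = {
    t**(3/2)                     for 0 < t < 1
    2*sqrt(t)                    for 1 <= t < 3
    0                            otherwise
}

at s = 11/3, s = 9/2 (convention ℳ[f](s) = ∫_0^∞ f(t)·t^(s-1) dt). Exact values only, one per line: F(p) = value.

F(11/3) = -222/775 + 972*3**(1/6)/25
F(9/2) = 2909/30

slice at 1, transform all 2 pieces, and sum them
∫ t**(3/2)·t^(s-1) over [0, 1)
between 1 and 3 the integrand is 2*sqrt(t)·t^(s-1)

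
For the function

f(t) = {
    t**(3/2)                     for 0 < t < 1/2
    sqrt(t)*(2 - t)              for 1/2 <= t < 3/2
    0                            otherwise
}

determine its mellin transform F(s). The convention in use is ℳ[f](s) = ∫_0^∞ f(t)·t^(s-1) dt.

undo the shared t-power: t on [0, 1/2); 2 - t on [1/2, 3/2)
decompose at 1/2; ℳ[f](s) sums the 2 pieces' integrals
segment 0 to 1/2 holds t**(3/2); add its integral
for t in [1/2, 3/2): the term is ∫ sqrt(t)*(2 - t)·t^(s-1)

2**(-s - 1/2)*(3**(s + 1/2)*(2*s + 1) + 8*3**(s + 1/2) - 4*s - 10)/((2*s + 1)*(2*s + 3))
  Re(s) > -3/2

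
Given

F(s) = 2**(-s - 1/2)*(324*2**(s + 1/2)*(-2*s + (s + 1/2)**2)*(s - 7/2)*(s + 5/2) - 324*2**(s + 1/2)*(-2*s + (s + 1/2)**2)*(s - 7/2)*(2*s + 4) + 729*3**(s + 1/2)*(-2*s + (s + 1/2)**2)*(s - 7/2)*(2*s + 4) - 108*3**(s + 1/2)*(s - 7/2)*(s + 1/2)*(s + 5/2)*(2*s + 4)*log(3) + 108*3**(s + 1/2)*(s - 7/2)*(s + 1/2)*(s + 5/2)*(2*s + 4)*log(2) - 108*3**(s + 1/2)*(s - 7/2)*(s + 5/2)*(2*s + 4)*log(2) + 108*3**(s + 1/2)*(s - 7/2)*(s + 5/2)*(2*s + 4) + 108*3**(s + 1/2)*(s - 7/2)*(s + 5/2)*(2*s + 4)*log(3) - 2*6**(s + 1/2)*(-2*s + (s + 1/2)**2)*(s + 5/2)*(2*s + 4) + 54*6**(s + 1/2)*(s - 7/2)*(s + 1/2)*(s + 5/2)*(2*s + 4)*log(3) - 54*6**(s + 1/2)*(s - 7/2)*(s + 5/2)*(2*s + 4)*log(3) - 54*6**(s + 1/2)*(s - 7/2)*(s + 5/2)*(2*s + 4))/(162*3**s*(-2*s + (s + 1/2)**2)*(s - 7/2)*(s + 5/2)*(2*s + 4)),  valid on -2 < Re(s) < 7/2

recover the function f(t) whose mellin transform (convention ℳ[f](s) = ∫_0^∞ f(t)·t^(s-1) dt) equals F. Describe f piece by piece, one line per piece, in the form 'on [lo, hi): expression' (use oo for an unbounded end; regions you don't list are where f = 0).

on [0, 1/3): 9*t**2
on [1/3, 1/2): 18*sqrt(3)*t**(5/2)
on [1/2, 1): sqrt(3)*log(3*t)/(3*sqrt(t))
on [1, oo): sqrt(3)/(81*t**(7/2))

the common scale on t comes off first: t**2 on [0, 1); 2*t**(5/2) on [1, 3/2); log(t)/sqrt(t) on [3/2, 3); …
invert the shared t-power to get t**(3/2) on [0, 1); 2*t**2 on [1, 3/2); log(t)/t on [3/2, 3); …
decompose at 1/3, 1/2, 1; ℳ[f](s) sums the 4 pieces' integrals
on [0, 1/3): add ∫ 9*t**2·t^(s-1) dt
∫ 18*sqrt(3)*t**(5/2)·t^(s-1) over [1/3, 1/2)
on [1/2, 1) integrate f = sqrt(3)*log(3*t)/(3*sqrt(t)) against the kernel
segment [1, ∞) carries sqrt(3)/(81*t**(7/2)); integrate it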